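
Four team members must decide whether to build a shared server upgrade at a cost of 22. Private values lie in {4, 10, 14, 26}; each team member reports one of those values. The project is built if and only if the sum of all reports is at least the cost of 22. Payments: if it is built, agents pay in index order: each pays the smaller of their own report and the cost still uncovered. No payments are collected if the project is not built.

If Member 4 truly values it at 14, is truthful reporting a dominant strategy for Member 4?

Yes

Check each profile of the others' reports and compare truth against every alternative report.
Others report (4, 4, 14): truth gives 14, best alternative gives 14.
Others report (4, 4, 26): truth gives 14, best alternative gives 14.
Others report (4, 10, 10): truth gives 14, best alternative gives 14.
Others report (4, 10, 14): truth gives 14, best alternative gives 14.
Others report (4, 10, 26): truth gives 14, best alternative gives 14.
Others report (4, 14, 4): truth gives 14, best alternative gives 14.
(Remaining 58 profiles checked similarly; truth is weakly best in each.)
In every case the truthful report is at least as good as any alternative, so it is a dominant strategy.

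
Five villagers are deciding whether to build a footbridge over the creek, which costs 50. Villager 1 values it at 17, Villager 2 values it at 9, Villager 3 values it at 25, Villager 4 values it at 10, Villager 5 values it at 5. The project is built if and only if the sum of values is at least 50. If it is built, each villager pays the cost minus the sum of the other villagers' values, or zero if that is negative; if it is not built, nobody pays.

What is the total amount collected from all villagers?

10

Total value 66 ≥ cost 50, so it is built.
Villager 1: others sum to 49; max(0, 50 - 49) = 1.
Villager 2: others sum to 57; max(0, 50 - 57) = 0.
Villager 3: others sum to 41; max(0, 50 - 41) = 9.
Villager 4: others sum to 56; max(0, 50 - 56) = 0.
Villager 5: others sum to 61; max(0, 50 - 61) = 0.
Total collected = 1 + 0 + 9 + 0 + 0 = 10.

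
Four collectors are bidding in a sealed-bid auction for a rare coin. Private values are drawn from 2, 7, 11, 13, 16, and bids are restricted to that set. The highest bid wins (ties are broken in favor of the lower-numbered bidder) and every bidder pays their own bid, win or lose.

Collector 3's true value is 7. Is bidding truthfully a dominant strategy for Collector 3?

Consider the case where Collector 1 bids 2, Collector 2 bids 2 and Collector 4 bids 11.
Truthful bid 7: loses but pays 7, utility -7.
Bid 2 instead: loses but pays 2, utility -2.
Since -2 > -7, bidding 2 is strictly better here, so truthful bidding is not dominant.

No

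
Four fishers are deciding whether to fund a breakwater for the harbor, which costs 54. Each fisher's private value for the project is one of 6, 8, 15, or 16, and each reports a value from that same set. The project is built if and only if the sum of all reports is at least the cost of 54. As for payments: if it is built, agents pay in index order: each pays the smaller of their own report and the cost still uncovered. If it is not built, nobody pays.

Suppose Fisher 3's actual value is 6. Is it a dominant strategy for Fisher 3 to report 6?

Yes

Check each profile of the others' reports and compare truth against every alternative report.
Others report (15, 15, 16): truth gives 0, best alternative gives -2.
Others report (15, 16, 15): truth gives 0, best alternative gives -2.
Others report (15, 16, 16): truth gives 0, best alternative gives -2.
Others report (16, 15, 15): truth gives 0, best alternative gives -2.
Others report (16, 15, 16): truth gives 0, best alternative gives -2.
Others report (16, 16, 15): truth gives 0, best alternative gives -2.
(Remaining 58 profiles checked similarly; truth is weakly best in each.)
In every case the truthful report is at least as good as any alternative, so it is a dominant strategy.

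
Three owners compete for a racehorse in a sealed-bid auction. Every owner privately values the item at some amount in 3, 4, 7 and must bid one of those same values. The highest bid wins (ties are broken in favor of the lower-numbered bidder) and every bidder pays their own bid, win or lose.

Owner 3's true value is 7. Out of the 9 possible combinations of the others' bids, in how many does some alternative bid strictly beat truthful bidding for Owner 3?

6

Others bid (3, 3): truth gives 0; bid 4 gives 3 > 0. Violating.
Others bid (3, 7): truth gives -7; bid 3 gives -3 > -7. Violating.
Others bid (4, 7): truth gives -7; bid 3 gives -3 > -7. Violating.
Others bid (7, 3): truth gives -7; bid 3 gives -3 > -7. Violating.
Others bid (3, 4): truth gives 0; no alternative beats it.
Others bid (4, 3): truth gives 0; no alternative beats it.
(Checking all 9 profiles: 6 have a profitable deviation, 3 do not.)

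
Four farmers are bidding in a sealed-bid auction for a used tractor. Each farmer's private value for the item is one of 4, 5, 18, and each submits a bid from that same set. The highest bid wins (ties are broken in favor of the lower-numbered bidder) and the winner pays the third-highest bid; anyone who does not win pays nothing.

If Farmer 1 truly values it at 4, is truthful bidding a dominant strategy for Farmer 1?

Check each profile of the others' bids and compare truth against every alternative bid.
Others bid (4, 5, 5): truth gives 0, best alternative gives -1.
Others bid (5, 4, 5): truth gives 0, best alternative gives -1.
Others bid (5, 5, 4): truth gives 0, best alternative gives -1.
Others bid (5, 5, 5): truth gives 0, best alternative gives -1.
Others bid (4, 4, 4): truth gives 0, best alternative gives 0.
Others bid (4, 4, 5): truth gives 0, best alternative gives 0.
(Remaining 21 profiles checked similarly; truth is weakly best in each.)
In every case the truthful bid is at least as good as any alternative, so it is a dominant strategy.

Yes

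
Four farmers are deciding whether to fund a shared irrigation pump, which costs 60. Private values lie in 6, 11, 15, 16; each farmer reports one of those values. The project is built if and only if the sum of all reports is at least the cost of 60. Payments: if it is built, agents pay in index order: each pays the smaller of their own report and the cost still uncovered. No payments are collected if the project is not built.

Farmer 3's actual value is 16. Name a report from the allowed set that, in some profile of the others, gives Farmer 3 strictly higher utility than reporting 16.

Suppose Farmer 1 reports 15, Farmer 2 reports 15 and Farmer 4 reports 15.
Report 16: project built, pays 16, utility 16 - 16 = 0.
Report 15: project built, pays 15, utility 16 - 15 = 1.
So reporting 15 beats truth here (1 > 0).

15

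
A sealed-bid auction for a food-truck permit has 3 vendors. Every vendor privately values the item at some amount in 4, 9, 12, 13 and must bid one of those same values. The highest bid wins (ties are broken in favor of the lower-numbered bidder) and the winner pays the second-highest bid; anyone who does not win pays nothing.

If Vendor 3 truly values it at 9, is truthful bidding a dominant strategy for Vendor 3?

Check each profile of the others' bids and compare truth against every alternative bid.
Others bid (4, 4): truth gives 5, best alternative gives 5.
Others bid (4, 9): truth gives 0, best alternative gives 0.
Others bid (4, 12): truth gives 0, best alternative gives 0.
Others bid (4, 13): truth gives 0, best alternative gives 0.
Others bid (9, 4): truth gives 0, best alternative gives 0.
Others bid (9, 9): truth gives 0, best alternative gives 0.
(Remaining 10 profiles checked similarly; truth is weakly best in each.)
In every case the truthful bid is at least as good as any alternative, so it is a dominant strategy.

Yes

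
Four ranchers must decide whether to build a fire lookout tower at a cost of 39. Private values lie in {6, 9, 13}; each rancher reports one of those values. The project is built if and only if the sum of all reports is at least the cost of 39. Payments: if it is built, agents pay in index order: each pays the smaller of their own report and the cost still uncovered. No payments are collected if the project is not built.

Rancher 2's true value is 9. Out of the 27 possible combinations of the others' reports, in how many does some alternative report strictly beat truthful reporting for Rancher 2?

4

Others report (9, 13, 13): truth gives 0; report 6 gives 3 > 0. Violating.
Others report (13, 9, 13): truth gives 0; report 6 gives 3 > 0. Violating.
Others report (13, 13, 9): truth gives 0; report 6 gives 3 > 0. Violating.
Others report (13, 13, 13): truth gives 0; report 6 gives 3 > 0. Violating.
Others report (6, 6, 6): truth gives 0; no alternative beats it.
Others report (6, 6, 9): truth gives 0; no alternative beats it.
(Checking all 27 profiles: 4 have a profitable deviation, 23 do not.)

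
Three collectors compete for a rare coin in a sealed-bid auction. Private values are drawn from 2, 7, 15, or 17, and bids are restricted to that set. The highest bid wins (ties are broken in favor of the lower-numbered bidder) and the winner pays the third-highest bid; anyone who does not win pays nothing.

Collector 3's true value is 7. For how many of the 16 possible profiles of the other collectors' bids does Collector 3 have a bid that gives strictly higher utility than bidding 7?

4

Others bid (2, 7): truth gives 0; bid 15 gives 5 > 0. Violating.
Others bid (2, 15): truth gives 0; bid 17 gives 5 > 0. Violating.
Others bid (7, 2): truth gives 0; bid 15 gives 5 > 0. Violating.
Others bid (15, 2): truth gives 0; bid 17 gives 5 > 0. Violating.
Others bid (2, 2): truth gives 5; no alternative beats it.
Others bid (2, 17): truth gives 0; no alternative beats it.
(Checking all 16 profiles: 4 have a profitable deviation, 12 do not.)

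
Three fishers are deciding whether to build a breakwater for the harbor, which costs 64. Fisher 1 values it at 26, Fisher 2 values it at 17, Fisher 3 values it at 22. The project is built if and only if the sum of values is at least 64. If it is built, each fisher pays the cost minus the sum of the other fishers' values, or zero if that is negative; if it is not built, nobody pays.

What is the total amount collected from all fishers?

Total value 65 ≥ cost 64, so it is built.
Fisher 1: others sum to 39; max(0, 64 - 39) = 25.
Fisher 2: others sum to 48; max(0, 64 - 48) = 16.
Fisher 3: others sum to 43; max(0, 64 - 43) = 21.
Total collected = 25 + 16 + 21 = 62.

62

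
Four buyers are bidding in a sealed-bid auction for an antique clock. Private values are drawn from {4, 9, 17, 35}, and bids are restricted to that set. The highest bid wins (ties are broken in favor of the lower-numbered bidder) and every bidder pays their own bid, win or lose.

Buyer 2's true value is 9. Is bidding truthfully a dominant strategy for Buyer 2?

Consider the case where Buyer 1 bids 4, Buyer 3 bids 4 and Buyer 4 bids 17.
Truthful bid 9: loses but pays 9, utility -9.
Bid 4 instead: loses but pays 4, utility -4.
Since -4 > -9, bidding 4 is strictly better here, so truthful bidding is not dominant.

No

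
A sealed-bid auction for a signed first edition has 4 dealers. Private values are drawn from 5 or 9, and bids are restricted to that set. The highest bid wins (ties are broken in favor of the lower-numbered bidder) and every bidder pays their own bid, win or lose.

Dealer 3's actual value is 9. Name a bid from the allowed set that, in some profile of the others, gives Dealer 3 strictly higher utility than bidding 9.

Suppose Dealer 1 bids 5, Dealer 2 bids 9 and Dealer 4 bids 5.
Bid 9: loses but pays 9, utility -9.
Bid 5: loses but pays 5, utility -5.
So bidding 5 beats truth here (-5 > -9).

5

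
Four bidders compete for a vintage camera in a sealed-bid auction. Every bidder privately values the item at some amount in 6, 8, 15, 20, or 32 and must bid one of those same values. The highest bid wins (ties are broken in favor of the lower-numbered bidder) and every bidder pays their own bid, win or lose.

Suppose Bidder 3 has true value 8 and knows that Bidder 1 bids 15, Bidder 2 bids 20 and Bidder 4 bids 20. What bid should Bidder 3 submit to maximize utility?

6

Bid 6: loses but pays 6, utility -6.
Bid 8: loses but pays 8, utility -8.
Bid 15: loses but pays 15, utility -15.
Bid 20: loses but pays 20, utility -20.
Bid 32: wins, pays 32, utility 8 - 32 = -24.
The best choice is 6 with utility -6.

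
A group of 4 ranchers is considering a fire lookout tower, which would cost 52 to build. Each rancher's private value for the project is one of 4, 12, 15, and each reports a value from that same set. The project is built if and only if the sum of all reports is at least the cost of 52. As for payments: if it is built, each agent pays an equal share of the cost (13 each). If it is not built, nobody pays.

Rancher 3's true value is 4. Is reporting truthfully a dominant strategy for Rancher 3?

Yes

Check each profile of the others' reports and compare truth against every alternative report.
Others report (12, 15, 15): truth gives 0, best alternative gives -9.
Others report (15, 12, 15): truth gives 0, best alternative gives -9.
Others report (15, 15, 12): truth gives 0, best alternative gives -9.
Others report (15, 15, 15): truth gives 0, best alternative gives -9.
Others report (4, 4, 4): truth gives 0, best alternative gives 0.
Others report (4, 4, 12): truth gives 0, best alternative gives 0.
(Remaining 21 profiles checked similarly; truth is weakly best in each.)
In every case the truthful report is at least as good as any alternative, so it is a dominant strategy.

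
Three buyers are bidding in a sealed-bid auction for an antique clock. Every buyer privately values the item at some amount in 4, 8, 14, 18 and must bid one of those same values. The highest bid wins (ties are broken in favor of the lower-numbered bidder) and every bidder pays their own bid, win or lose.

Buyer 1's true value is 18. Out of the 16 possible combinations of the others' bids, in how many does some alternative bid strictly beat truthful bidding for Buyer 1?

Others bid (4, 4): truth gives 0; bid 4 gives 14 > 0. Violating.
Others bid (4, 8): truth gives 0; bid 8 gives 10 > 0. Violating.
Others bid (4, 14): truth gives 0; bid 14 gives 4 > 0. Violating.
Others bid (8, 4): truth gives 0; bid 8 gives 10 > 0. Violating.
Others bid (4, 18): truth gives 0; no alternative beats it.
Others bid (8, 18): truth gives 0; no alternative beats it.
(Checking all 16 profiles: 9 have a profitable deviation, 7 do not.)

9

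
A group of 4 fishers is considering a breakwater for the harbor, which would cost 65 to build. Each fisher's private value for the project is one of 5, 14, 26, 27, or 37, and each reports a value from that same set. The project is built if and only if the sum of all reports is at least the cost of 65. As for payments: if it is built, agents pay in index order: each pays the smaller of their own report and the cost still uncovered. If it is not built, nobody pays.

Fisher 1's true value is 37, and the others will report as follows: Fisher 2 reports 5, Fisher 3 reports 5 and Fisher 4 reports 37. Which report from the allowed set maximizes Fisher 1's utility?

Report 5: project not built, utility 0.
Report 14: project not built, utility 0.
Report 26: project built, pays 26, utility 37 - 26 = 11.
Report 27: project built, pays 27, utility 37 - 27 = 10.
Report 37: project built, pays 37, utility 37 - 37 = 0.
The best choice is 26 with utility 11.

26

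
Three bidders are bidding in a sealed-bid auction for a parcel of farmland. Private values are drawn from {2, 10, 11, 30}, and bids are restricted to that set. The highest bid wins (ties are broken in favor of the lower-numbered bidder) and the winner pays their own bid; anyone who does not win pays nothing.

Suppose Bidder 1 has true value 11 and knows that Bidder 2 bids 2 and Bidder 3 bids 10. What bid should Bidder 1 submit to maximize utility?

10

Bid 2: loses, pays 0, utility 0.
Bid 10: wins, pays 10, utility 11 - 10 = 1.
Bid 11: wins, pays 11, utility 11 - 11 = 0.
Bid 30: wins, pays 30, utility 11 - 30 = -19.
The best choice is 10 with utility 1.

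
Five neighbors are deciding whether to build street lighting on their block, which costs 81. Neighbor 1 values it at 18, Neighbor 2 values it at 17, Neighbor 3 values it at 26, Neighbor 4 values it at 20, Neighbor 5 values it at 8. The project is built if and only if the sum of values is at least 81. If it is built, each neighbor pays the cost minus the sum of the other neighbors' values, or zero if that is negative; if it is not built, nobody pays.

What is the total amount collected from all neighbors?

49

Total value 89 ≥ cost 81, so it is built.
Neighbor 1: others sum to 71; max(0, 81 - 71) = 10.
Neighbor 2: others sum to 72; max(0, 81 - 72) = 9.
Neighbor 3: others sum to 63; max(0, 81 - 63) = 18.
Neighbor 4: others sum to 69; max(0, 81 - 69) = 12.
Neighbor 5: others sum to 81; max(0, 81 - 81) = 0.
Total collected = 10 + 9 + 18 + 12 + 0 = 49.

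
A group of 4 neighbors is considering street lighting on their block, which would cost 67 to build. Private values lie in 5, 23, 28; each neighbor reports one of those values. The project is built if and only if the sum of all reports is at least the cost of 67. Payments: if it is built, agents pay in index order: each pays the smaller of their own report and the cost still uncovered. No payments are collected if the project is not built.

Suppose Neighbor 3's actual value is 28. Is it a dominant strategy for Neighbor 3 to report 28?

Consider the case where Neighbor 1 reports 5, Neighbor 2 reports 23 and Neighbor 4 reports 23.
Truthful report 28: project built, pays 28, utility 28 - 28 = 0.
Report 23 instead: project built, pays 23, utility 28 - 23 = 5.
Since 5 > 0, reporting 23 is strictly better here, so truthful reporting is not dominant.

No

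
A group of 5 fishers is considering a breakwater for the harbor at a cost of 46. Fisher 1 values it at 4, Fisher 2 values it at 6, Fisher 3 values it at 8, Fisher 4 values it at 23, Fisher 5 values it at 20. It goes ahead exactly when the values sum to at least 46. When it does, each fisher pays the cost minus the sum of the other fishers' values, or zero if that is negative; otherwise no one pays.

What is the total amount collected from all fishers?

Total value 61 ≥ cost 46, so it is built.
Fisher 1: others sum to 57; max(0, 46 - 57) = 0.
Fisher 2: others sum to 55; max(0, 46 - 55) = 0.
Fisher 3: others sum to 53; max(0, 46 - 53) = 0.
Fisher 4: others sum to 38; max(0, 46 - 38) = 8.
Fisher 5: others sum to 41; max(0, 46 - 41) = 5.
Total collected = 0 + 0 + 0 + 8 + 5 = 13.

13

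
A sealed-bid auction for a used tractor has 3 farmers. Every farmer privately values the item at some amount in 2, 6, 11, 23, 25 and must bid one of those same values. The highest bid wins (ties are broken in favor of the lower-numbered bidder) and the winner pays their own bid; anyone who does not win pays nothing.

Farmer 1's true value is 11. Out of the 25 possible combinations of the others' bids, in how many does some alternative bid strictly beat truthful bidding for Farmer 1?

4

Others bid (2, 2): truth gives 0; bid 2 gives 9 > 0. Violating.
Others bid (2, 6): truth gives 0; bid 6 gives 5 > 0. Violating.
Others bid (6, 2): truth gives 0; bid 6 gives 5 > 0. Violating.
Others bid (6, 6): truth gives 0; bid 6 gives 5 > 0. Violating.
Others bid (2, 11): truth gives 0; no alternative beats it.
Others bid (2, 23): truth gives 0; no alternative beats it.
(Checking all 25 profiles: 4 have a profitable deviation, 21 do not.)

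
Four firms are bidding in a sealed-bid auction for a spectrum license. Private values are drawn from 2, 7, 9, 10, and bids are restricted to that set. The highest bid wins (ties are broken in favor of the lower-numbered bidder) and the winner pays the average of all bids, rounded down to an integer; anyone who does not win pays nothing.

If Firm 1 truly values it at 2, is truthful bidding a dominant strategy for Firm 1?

Check each profile of the others' bids and compare truth against every alternative bid.
Others bid (7, 7, 7): truth gives 0, best alternative gives -5.
Others bid (2, 7, 7): truth gives 0, best alternative gives -3.
Others bid (7, 2, 7): truth gives 0, best alternative gives -3.
Others bid (7, 7, 2): truth gives 0, best alternative gives -3.
Others bid (2, 2, 7): truth gives 0, best alternative gives -2.
Others bid (2, 7, 2): truth gives 0, best alternative gives -2.
(Remaining 58 profiles checked similarly; truth is weakly best in each.)
In every case the truthful bid is at least as good as any alternative, so it is a dominant strategy.

Yes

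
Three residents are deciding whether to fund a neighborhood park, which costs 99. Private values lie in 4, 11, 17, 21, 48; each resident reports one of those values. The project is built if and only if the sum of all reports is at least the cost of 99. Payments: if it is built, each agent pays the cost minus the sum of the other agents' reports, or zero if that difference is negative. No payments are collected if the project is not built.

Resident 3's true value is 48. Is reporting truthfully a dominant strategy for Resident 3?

Yes

Check each profile of the others' reports and compare truth against every alternative report.
Others report (21, 48): truth gives 18, best alternative gives 0.
Others report (48, 21): truth gives 18, best alternative gives 0.
Others report (17, 48): truth gives 14, best alternative gives 0.
Others report (48, 17): truth gives 14, best alternative gives 0.
Others report (11, 48): truth gives 8, best alternative gives 0.
Others report (48, 11): truth gives 8, best alternative gives 0.
(Remaining 19 profiles checked similarly; truth is weakly best in each.)
In every case the truthful report is at least as good as any alternative, so it is a dominant strategy.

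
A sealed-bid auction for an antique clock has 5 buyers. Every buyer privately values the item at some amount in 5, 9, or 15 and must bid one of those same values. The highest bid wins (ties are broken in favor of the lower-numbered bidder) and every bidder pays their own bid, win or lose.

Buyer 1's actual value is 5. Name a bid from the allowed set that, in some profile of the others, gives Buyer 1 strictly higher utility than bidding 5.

Suppose Buyer 2 bids 5, Buyer 3 bids 5, Buyer 4 bids 5 and Buyer 5 bids 9.
Bid 5: loses but pays 5, utility -5.
Bid 9: wins, pays 9, utility 5 - 9 = -4.
So bidding 9 beats truth here (-4 > -5).

9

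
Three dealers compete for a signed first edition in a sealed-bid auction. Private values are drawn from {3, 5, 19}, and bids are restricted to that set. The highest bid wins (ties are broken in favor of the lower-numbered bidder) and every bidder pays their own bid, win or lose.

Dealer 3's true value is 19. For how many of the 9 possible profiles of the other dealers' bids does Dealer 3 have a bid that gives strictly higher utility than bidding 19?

Others bid (3, 3): truth gives 0; bid 5 gives 14 > 0. Violating.
Others bid (3, 19): truth gives -19; bid 3 gives -3 > -19. Violating.
Others bid (5, 19): truth gives -19; bid 3 gives -3 > -19. Violating.
Others bid (19, 3): truth gives -19; bid 3 gives -3 > -19. Violating.
Others bid (3, 5): truth gives 0; no alternative beats it.
Others bid (5, 3): truth gives 0; no alternative beats it.
(Checking all 9 profiles: 6 have a profitable deviation, 3 do not.)

6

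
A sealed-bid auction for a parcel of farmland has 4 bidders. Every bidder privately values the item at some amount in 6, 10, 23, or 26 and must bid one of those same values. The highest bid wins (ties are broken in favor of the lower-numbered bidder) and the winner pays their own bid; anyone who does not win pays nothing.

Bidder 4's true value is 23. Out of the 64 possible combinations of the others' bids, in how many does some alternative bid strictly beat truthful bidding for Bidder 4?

Others bid (6, 6, 6): truth gives 0; bid 10 gives 13 > 0. Violating.
Others bid (6, 6, 10): truth gives 0; no alternative beats it.
Others bid (6, 6, 23): truth gives 0; no alternative beats it.
(Checking all 64 profiles: 1 has a profitable deviation, 63 do not.)

1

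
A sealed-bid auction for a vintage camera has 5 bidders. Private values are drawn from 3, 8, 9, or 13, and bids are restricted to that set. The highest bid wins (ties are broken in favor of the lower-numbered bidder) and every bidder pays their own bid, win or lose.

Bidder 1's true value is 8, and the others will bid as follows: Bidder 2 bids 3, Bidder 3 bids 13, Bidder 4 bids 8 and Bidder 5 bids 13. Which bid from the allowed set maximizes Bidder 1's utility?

Bid 3: loses but pays 3, utility -3.
Bid 8: loses but pays 8, utility -8.
Bid 9: loses but pays 9, utility -9.
Bid 13: wins, pays 13, utility 8 - 13 = -5.
The best choice is 3 with utility -3.

3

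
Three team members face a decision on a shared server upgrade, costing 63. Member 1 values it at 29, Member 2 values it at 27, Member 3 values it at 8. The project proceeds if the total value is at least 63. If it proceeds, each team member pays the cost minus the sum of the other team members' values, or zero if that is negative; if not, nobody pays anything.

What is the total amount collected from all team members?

61

Total value 64 ≥ cost 63, so it is built.
Member 1: others sum to 35; max(0, 63 - 35) = 28.
Member 2: others sum to 37; max(0, 63 - 37) = 26.
Member 3: others sum to 56; max(0, 63 - 56) = 7.
Total collected = 28 + 26 + 7 = 61.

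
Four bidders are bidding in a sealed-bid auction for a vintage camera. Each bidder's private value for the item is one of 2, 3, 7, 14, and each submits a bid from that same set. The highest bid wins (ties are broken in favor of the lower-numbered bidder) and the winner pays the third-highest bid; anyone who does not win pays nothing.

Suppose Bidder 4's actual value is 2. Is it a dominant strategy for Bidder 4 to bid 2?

Yes

Check each profile of the others' bids and compare truth against every alternative bid.
Others bid (2, 2, 2): truth gives 0, best alternative gives 0.
Others bid (2, 2, 3): truth gives 0, best alternative gives 0.
Others bid (2, 2, 7): truth gives 0, best alternative gives 0.
Others bid (2, 2, 14): truth gives 0, best alternative gives 0.
Others bid (2, 3, 2): truth gives 0, best alternative gives 0.
Others bid (2, 3, 3): truth gives 0, best alternative gives 0.
(Remaining 58 profiles checked similarly; truth is weakly best in each.)
In every case the truthful bid is at least as good as any alternative, so it is a dominant strategy.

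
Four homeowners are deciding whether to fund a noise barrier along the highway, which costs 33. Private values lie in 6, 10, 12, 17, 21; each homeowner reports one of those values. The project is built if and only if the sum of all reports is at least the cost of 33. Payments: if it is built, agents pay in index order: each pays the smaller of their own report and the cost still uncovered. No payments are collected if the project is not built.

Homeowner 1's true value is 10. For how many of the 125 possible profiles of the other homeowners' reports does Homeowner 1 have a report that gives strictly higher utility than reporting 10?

Others report (6, 6, 17): truth gives 0; report 6 gives 4 > 0. Violating.
Others report (6, 6, 21): truth gives 0; report 6 gives 4 > 0. Violating.
Others report (6, 10, 12): truth gives 0; report 6 gives 4 > 0. Violating.
Others report (6, 10, 17): truth gives 0; report 6 gives 4 > 0. Violating.
Others report (6, 6, 6): truth gives 0; no alternative beats it.
Others report (6, 6, 10): truth gives 0; no alternative beats it.
(Checking all 125 profiles: 115 have a profitable deviation, 10 do not.)

115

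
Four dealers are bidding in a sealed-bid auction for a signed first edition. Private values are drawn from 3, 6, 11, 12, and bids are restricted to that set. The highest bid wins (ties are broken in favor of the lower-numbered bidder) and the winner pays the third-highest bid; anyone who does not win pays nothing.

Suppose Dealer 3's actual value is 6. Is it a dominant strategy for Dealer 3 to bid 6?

Consider the case where Dealer 1 bids 3, Dealer 2 bids 3 and Dealer 4 bids 11.
Truthful bid 6: loses, pays 0, utility 0.
Bid 11 instead: wins, pays 3, utility 6 - 3 = 3.
Since 3 > 0, bidding 11 is strictly better here, so truthful bidding is not dominant.

No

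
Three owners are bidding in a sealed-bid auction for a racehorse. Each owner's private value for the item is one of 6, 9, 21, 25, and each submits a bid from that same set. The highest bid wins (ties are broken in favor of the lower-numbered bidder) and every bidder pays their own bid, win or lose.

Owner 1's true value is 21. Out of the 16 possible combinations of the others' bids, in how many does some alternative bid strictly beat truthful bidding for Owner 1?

11

Others bid (6, 6): truth gives 0; bid 6 gives 15 > 0. Violating.
Others bid (6, 9): truth gives 0; bid 9 gives 12 > 0. Violating.
Others bid (6, 25): truth gives -21; bid 25 gives -4 > -21. Violating.
Others bid (9, 6): truth gives 0; bid 9 gives 12 > 0. Violating.
Others bid (6, 21): truth gives 0; no alternative beats it.
Others bid (9, 21): truth gives 0; no alternative beats it.
(Checking all 16 profiles: 11 have a profitable deviation, 5 do not.)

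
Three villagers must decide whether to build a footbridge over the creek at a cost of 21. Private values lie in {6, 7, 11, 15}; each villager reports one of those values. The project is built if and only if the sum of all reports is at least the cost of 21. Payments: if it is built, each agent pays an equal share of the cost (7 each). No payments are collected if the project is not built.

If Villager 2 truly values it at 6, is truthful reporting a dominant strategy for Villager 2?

Yes

Check each profile of the others' reports and compare truth against every alternative report.
Others report (7, 7): truth gives 0, best alternative gives -1.
Others report (6, 11): truth gives -1, best alternative gives -1.
Others report (6, 15): truth gives -1, best alternative gives -1.
Others report (7, 11): truth gives -1, best alternative gives -1.
Others report (7, 15): truth gives -1, best alternative gives -1.
Others report (11, 6): truth gives -1, best alternative gives -1.
(Remaining 10 profiles checked similarly; truth is weakly best in each.)
In every case the truthful report is at least as good as any alternative, so it is a dominant strategy.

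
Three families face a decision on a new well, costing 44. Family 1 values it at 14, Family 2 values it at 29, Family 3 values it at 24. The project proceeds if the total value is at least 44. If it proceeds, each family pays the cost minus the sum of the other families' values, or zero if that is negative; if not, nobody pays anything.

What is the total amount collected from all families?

Total value 67 ≥ cost 44, so it is built.
Family 1: others sum to 53; max(0, 44 - 53) = 0.
Family 2: others sum to 38; max(0, 44 - 38) = 6.
Family 3: others sum to 43; max(0, 44 - 43) = 1.
Total collected = 0 + 6 + 1 = 7.

7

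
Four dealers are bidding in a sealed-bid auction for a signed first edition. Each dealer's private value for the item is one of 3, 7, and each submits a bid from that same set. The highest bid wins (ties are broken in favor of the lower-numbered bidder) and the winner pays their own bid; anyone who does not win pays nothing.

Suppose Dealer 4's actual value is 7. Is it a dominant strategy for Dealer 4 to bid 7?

Yes

Check each profile of the others' bids and compare truth against every alternative bid.
Others bid (3, 3, 3): truth gives 0, best alternative gives 0.
Others bid (3, 3, 7): truth gives 0, best alternative gives 0.
Others bid (3, 7, 3): truth gives 0, best alternative gives 0.
Others bid (3, 7, 7): truth gives 0, best alternative gives 0.
Others bid (7, 3, 3): truth gives 0, best alternative gives 0.
Others bid (7, 3, 7): truth gives 0, best alternative gives 0.
(Remaining 2 profiles checked similarly; truth is weakly best in each.)
In every case the truthful bid is at least as good as any alternative, so it is a dominant strategy.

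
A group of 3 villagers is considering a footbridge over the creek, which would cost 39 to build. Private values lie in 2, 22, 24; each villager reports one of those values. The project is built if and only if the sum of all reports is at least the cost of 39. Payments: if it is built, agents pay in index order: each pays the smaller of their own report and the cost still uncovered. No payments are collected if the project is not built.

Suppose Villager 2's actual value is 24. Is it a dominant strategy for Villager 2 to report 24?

Consider the case where Villager 1 reports 2 and Villager 3 reports 22.
Truthful report 24: project built, pays 24, utility 24 - 24 = 0.
Report 22 instead: project built, pays 22, utility 24 - 22 = 2.
Since 2 > 0, reporting 22 is strictly better here, so truthful reporting is not dominant.

No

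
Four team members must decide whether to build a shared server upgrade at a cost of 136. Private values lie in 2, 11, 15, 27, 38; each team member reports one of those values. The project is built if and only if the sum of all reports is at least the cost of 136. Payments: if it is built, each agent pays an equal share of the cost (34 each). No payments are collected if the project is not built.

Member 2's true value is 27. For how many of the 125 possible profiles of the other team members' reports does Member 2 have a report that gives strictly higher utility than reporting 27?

1

Others report (38, 38, 38): truth gives -7; report 2 gives 0 > -7. Violating.
Others report (2, 2, 2): truth gives 0; no alternative beats it.
Others report (2, 2, 11): truth gives 0; no alternative beats it.
(Checking all 125 profiles: 1 has a profitable deviation, 124 do not.)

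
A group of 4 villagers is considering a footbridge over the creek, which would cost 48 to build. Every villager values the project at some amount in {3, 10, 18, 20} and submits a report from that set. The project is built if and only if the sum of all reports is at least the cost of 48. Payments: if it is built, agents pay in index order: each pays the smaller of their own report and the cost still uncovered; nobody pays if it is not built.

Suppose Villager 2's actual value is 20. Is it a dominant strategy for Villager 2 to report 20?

Consider the case where Villager 1 reports 3, Villager 3 reports 10 and Villager 4 reports 18.
Truthful report 20: project built, pays 20, utility 20 - 20 = 0.
Report 18 instead: project built, pays 18, utility 20 - 18 = 2.
Since 2 > 0, reporting 18 is strictly better here, so truthful reporting is not dominant.

No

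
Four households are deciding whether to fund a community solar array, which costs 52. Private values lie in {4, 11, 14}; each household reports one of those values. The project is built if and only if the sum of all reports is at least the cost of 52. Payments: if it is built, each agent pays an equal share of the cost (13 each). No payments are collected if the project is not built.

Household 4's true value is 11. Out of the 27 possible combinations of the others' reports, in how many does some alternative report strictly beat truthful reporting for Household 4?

1

Others report (14, 14, 14): truth gives -2; report 4 gives 0 > -2. Violating.
Others report (4, 4, 4): truth gives 0; no alternative beats it.
Others report (4, 4, 11): truth gives 0; no alternative beats it.
(Checking all 27 profiles: 1 has a profitable deviation, 26 do not.)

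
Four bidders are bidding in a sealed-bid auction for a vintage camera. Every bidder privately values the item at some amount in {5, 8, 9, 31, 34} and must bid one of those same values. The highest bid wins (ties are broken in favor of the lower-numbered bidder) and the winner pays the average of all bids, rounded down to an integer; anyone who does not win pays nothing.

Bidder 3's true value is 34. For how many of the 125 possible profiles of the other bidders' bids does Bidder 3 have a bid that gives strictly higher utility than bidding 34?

30

Others bid (5, 5, 5): truth gives 22; bid 8 gives 29 > 22. Violating.
Others bid (5, 5, 8): truth gives 21; bid 8 gives 28 > 21. Violating.
Others bid (5, 5, 9): truth gives 21; bid 9 gives 27 > 21. Violating.
Others bid (5, 8, 5): truth gives 21; bid 9 gives 28 > 21. Violating.
Others bid (5, 5, 31): truth gives 16; no alternative beats it.
Others bid (5, 5, 34): truth gives 15; no alternative beats it.
(Checking all 125 profiles: 30 have a profitable deviation, 95 do not.)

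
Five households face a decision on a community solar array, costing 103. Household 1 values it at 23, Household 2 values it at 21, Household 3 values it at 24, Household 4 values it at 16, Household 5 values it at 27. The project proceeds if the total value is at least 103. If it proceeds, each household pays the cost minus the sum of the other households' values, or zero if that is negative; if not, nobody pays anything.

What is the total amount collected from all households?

Total value 111 ≥ cost 103, so it is built.
Household 1: others sum to 88; max(0, 103 - 88) = 15.
Household 2: others sum to 90; max(0, 103 - 90) = 13.
Household 3: others sum to 87; max(0, 103 - 87) = 16.
Household 4: others sum to 95; max(0, 103 - 95) = 8.
Household 5: others sum to 84; max(0, 103 - 84) = 19.
Total collected = 15 + 13 + 16 + 8 + 19 = 71.

71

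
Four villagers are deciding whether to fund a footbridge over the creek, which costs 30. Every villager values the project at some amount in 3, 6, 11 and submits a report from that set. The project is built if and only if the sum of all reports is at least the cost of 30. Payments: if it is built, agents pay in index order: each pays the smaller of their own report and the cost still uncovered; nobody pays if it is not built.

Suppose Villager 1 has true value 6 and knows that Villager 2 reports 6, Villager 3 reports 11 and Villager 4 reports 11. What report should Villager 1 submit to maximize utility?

Report 3: project built, pays 3, utility 6 - 3 = 3.
Report 6: project built, pays 6, utility 6 - 6 = 0.
Report 11: project built, pays 11, utility 6 - 11 = -5.
The best choice is 3 with utility 3.

3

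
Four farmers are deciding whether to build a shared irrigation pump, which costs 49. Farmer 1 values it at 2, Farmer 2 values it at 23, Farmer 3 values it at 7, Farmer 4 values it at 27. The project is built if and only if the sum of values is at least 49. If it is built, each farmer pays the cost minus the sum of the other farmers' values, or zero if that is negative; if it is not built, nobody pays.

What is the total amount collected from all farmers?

Total value 59 ≥ cost 49, so it is built.
Farmer 1: others sum to 57; max(0, 49 - 57) = 0.
Farmer 2: others sum to 36; max(0, 49 - 36) = 13.
Farmer 3: others sum to 52; max(0, 49 - 52) = 0.
Farmer 4: others sum to 32; max(0, 49 - 32) = 17.
Total collected = 0 + 13 + 0 + 17 = 30.

30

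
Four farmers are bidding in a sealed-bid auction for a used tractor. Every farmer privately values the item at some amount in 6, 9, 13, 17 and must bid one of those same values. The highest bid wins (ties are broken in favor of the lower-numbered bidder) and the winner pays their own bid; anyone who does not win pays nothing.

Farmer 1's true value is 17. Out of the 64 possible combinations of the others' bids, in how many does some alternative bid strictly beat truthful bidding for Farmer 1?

27

Others bid (6, 6, 6): truth gives 0; bid 6 gives 11 > 0. Violating.
Others bid (6, 6, 9): truth gives 0; bid 9 gives 8 > 0. Violating.
Others bid (6, 6, 13): truth gives 0; bid 13 gives 4 > 0. Violating.
Others bid (6, 9, 6): truth gives 0; bid 9 gives 8 > 0. Violating.
Others bid (6, 6, 17): truth gives 0; no alternative beats it.
Others bid (6, 9, 17): truth gives 0; no alternative beats it.
(Checking all 64 profiles: 27 have a profitable deviation, 37 do not.)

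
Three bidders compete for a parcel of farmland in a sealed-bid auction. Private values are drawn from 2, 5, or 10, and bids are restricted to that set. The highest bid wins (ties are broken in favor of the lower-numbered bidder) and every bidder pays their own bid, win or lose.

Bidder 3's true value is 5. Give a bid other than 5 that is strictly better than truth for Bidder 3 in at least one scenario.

2

Suppose Bidder 1 bids 2 and Bidder 2 bids 5.
Bid 5: loses but pays 5, utility -5.
Bid 2: loses but pays 2, utility -2.
So bidding 2 beats truth here (-2 > -5).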